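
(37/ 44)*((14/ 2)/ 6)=259/ 264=0.98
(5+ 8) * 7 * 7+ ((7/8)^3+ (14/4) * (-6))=315735/512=616.67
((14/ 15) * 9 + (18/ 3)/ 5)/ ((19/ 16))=768/ 95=8.08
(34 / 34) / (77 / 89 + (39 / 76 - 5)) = -6764 / 24497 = -0.28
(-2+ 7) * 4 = 20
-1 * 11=-11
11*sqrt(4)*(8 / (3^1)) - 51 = 7.67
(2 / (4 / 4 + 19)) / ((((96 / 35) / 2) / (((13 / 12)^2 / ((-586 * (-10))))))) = 1183 / 81008640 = 0.00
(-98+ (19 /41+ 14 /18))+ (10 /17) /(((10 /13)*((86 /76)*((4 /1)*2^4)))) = -835096825 /8631648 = -96.75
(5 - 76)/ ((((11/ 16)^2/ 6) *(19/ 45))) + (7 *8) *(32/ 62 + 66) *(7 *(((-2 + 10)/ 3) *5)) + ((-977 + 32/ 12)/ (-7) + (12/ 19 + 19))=172454785410/ 498883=345681.82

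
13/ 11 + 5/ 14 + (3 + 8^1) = 1931/ 154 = 12.54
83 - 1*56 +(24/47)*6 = 1413/47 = 30.06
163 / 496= 0.33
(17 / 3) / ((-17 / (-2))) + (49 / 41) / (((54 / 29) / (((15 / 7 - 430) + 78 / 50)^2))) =80699608108 / 691875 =116639.00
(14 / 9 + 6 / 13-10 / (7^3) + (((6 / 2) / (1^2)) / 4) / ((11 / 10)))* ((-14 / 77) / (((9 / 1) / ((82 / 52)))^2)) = -3962253161 / 265886977356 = -0.01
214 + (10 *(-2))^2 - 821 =-207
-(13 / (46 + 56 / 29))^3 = -53582633 / 2685619000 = -0.02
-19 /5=-3.80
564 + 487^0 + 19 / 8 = 4539 / 8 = 567.38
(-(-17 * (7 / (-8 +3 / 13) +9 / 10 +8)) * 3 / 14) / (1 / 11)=4532319 / 14140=320.53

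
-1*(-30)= 30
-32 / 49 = -0.65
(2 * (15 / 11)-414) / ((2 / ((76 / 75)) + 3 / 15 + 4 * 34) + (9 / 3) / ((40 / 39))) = -229216 / 78639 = -2.91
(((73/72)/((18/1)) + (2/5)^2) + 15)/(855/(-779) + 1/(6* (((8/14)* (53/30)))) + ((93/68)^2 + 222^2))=309608172973/1002805699811625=0.00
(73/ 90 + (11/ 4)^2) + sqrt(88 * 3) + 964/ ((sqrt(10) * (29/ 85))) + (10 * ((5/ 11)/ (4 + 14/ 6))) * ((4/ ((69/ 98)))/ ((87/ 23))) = 41245769/ 4363920 + 2 * sqrt(66) + 8194 * sqrt(10)/ 29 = 919.21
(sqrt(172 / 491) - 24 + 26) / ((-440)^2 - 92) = sqrt(21113) / 47506214 + 1 / 96754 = 0.00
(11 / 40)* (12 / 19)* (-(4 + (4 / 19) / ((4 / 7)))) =-2739 / 3610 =-0.76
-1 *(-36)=36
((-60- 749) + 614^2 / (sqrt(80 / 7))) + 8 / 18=-7277 / 9 + 94249 * sqrt(35) / 5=110708.37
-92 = -92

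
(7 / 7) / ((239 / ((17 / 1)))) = 17 / 239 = 0.07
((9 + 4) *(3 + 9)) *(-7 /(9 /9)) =-1092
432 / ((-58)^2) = 108 / 841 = 0.13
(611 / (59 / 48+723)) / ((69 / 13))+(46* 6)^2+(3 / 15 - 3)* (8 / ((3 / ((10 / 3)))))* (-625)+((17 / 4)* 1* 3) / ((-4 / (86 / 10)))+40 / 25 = 91705.90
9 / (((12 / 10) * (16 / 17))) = 255 / 32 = 7.97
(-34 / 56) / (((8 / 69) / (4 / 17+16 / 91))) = -10971 / 5096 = -2.15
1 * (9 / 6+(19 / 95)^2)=77 / 50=1.54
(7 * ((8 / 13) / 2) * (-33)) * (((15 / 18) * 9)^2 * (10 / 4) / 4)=-259875 / 104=-2498.80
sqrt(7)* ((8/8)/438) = sqrt(7)/438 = 0.01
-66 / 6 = -11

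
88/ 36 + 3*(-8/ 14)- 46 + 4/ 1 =-2600/ 63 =-41.27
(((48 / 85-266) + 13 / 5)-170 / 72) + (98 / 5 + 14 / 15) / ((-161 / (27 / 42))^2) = -147244240183 / 555227820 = -265.20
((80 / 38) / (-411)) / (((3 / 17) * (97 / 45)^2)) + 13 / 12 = 316555151 / 293899524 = 1.08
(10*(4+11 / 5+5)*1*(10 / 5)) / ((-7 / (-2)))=64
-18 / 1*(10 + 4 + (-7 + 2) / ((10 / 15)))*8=-936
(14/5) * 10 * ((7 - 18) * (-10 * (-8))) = -24640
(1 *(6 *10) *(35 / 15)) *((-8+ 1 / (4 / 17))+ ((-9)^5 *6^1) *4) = -198405165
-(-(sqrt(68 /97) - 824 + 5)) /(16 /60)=-12285 /4 + 15 * sqrt(1649) /194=-3068.11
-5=-5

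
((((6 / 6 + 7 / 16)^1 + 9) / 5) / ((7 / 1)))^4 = 777796321 / 98344960000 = 0.01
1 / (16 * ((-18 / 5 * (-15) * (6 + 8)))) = 1 / 12096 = 0.00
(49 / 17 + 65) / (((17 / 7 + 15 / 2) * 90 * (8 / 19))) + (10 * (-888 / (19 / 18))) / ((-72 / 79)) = 9230.71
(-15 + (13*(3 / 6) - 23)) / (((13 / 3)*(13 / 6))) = -567 / 169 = -3.36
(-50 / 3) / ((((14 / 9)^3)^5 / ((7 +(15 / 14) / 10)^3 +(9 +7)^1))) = -8.27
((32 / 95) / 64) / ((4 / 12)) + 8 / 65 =343 / 2470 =0.14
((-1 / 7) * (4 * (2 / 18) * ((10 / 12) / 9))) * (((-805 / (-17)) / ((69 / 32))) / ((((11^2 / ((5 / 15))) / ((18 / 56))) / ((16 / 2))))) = -3200 / 3498957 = -0.00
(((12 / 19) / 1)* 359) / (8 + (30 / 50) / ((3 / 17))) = 7180 / 361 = 19.89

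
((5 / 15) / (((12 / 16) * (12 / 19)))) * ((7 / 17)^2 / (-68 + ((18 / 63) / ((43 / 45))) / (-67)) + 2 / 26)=7286528785 / 139118110794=0.05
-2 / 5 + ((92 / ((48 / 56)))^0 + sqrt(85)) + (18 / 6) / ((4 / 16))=sqrt(85) + 63 / 5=21.82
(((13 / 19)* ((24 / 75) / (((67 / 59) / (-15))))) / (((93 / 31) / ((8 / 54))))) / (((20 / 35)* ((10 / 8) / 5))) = -171808 / 171855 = -1.00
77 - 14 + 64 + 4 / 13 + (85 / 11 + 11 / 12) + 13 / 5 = 1188773 / 8580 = 138.55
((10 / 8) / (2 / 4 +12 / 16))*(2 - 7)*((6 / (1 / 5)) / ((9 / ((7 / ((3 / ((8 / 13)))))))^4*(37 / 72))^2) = -309495397036851200 / 1297938474334539530883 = -0.00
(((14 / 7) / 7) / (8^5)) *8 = 1 / 14336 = 0.00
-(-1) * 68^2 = 4624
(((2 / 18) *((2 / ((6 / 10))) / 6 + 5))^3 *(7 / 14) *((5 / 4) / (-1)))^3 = -476837158203125 / 150094635296999121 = -0.00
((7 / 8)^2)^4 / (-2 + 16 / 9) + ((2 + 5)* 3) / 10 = 92905491 / 167772160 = 0.55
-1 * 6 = -6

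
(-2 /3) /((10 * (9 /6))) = -2 /45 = -0.04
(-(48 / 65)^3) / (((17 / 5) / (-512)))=56623104 / 933725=60.64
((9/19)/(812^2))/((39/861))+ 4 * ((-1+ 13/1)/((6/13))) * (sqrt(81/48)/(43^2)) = 369/23265424+ 78 * sqrt(3)/1849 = 0.07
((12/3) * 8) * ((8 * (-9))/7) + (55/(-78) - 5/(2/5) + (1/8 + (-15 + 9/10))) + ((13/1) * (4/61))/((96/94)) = -78932619/222040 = -355.49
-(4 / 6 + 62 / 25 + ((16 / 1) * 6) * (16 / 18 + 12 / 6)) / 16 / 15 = -1753 / 1500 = -1.17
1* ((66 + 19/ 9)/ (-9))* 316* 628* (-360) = 4865944960/ 9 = 540660551.11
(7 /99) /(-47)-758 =-3526981 /4653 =-758.00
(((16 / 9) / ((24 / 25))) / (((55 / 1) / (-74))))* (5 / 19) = -3700 / 5643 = -0.66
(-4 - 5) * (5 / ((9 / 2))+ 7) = -73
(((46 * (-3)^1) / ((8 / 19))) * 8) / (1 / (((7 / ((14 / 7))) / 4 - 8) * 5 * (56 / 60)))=174363 / 2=87181.50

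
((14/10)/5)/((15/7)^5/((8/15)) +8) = 941192/311656825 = 0.00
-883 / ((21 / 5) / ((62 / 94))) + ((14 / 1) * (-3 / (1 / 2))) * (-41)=3262363 / 987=3305.33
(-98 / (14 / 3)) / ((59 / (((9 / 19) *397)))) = -75033 / 1121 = -66.93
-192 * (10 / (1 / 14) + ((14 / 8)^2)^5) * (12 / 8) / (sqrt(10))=-3863483001 * sqrt(10) / 327680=-37284.56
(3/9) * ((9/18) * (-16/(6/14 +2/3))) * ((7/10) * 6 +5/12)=-3878/345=-11.24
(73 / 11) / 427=73 / 4697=0.02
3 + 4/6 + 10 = 41/3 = 13.67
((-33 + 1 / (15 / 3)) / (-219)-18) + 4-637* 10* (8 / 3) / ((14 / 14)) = -18615566 / 1095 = -17000.52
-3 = -3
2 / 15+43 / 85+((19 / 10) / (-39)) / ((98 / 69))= 393037 / 649740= 0.60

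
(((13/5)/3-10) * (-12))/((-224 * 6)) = -137/1680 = -0.08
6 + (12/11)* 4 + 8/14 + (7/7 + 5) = 1304/77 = 16.94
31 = 31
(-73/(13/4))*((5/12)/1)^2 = -1825/468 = -3.90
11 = 11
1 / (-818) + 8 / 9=6535 / 7362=0.89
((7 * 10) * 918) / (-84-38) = -32130 / 61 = -526.72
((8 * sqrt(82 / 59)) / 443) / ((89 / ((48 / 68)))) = 96 * sqrt(4838) / 39545281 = 0.00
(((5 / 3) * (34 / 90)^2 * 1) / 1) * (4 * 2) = 2312 / 1215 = 1.90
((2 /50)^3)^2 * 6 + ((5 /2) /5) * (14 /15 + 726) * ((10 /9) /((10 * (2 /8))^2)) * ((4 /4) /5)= 12.92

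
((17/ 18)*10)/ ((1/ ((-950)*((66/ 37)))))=-1776500/ 111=-16004.50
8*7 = 56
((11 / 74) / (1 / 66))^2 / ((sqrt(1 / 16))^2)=1540.03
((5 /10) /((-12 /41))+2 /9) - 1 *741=-53459 /72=-742.49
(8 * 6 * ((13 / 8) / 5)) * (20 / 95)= 312 / 95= 3.28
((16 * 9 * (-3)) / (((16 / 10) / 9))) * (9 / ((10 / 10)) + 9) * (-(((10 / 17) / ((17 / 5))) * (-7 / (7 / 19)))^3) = -37501582500000 / 24137569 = -1553660.29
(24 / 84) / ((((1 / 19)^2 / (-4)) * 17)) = -2888 / 119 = -24.27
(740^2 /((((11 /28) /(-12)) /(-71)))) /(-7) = -1866220800 /11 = -169656436.36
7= 7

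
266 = 266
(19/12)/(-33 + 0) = -19/396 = -0.05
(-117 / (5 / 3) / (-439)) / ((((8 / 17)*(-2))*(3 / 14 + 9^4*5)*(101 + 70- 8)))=-13923 / 438189307480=-0.00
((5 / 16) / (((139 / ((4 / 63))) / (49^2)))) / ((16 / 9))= 1715 / 8896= 0.19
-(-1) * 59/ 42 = 59/ 42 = 1.40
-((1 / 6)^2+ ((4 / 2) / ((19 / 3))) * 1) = -235 / 684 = -0.34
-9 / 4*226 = -1017 / 2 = -508.50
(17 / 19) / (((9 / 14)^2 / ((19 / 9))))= 3332 / 729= 4.57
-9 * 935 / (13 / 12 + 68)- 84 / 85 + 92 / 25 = -119.12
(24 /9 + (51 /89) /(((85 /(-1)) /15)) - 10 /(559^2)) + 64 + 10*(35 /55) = 66931213463 /917756697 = 72.93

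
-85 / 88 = -0.97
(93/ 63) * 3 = 31/ 7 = 4.43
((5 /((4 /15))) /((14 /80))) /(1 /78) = 58500 /7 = 8357.14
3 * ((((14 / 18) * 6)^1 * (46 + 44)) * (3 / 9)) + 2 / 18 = 3781 / 9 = 420.11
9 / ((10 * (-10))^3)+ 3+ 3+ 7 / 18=57499919 / 9000000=6.39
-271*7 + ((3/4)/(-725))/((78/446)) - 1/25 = -71518631/37700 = -1897.05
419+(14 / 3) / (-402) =418.99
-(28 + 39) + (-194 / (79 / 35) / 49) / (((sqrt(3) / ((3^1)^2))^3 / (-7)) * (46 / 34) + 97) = -6942530262854422 / 103591895398351-15360435 * sqrt(3) / 103591895398351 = -67.02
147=147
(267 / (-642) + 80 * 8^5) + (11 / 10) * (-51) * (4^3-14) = 560387801 / 214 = 2618634.58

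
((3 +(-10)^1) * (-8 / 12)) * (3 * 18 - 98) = -616 / 3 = -205.33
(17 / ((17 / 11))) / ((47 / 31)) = 341 / 47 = 7.26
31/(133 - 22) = 0.28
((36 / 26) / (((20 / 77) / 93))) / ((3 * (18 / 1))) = 2387 / 260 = 9.18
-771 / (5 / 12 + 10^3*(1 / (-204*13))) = -19473.26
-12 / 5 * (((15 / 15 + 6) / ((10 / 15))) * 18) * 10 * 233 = -1056888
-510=-510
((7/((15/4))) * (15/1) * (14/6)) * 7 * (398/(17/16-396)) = -8736896/18957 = -460.88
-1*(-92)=92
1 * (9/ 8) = 9/ 8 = 1.12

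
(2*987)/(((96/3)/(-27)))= -1665.56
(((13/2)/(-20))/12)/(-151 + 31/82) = 533/2964240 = 0.00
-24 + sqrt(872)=-24 + 2 * sqrt(218)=5.53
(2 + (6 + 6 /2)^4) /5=6563 /5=1312.60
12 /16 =3 /4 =0.75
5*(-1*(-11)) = 55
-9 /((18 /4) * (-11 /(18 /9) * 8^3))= 0.00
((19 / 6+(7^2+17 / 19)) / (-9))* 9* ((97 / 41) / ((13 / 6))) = -586753 / 10127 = -57.94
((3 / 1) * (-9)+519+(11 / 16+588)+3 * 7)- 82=1019.69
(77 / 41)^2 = 5929 / 1681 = 3.53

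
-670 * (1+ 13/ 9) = -14740/ 9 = -1637.78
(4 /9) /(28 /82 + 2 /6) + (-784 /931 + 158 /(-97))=-831694 /458907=-1.81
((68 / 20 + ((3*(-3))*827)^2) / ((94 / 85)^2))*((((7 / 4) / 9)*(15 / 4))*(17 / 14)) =17010725877575 / 424128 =40107528.57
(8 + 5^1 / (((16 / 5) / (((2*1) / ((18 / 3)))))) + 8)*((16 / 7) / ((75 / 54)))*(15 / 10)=7137 / 175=40.78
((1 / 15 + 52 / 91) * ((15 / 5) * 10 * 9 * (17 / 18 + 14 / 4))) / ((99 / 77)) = 5360 / 9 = 595.56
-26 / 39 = -2 / 3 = -0.67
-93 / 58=-1.60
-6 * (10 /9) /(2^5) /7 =-5 /168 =-0.03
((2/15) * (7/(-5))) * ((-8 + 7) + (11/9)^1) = -28/675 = -0.04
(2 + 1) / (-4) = -3 / 4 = -0.75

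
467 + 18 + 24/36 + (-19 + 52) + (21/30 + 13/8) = 62519/120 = 520.99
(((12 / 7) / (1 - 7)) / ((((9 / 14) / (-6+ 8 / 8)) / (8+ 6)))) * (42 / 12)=108.89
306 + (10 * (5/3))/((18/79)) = 10237/27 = 379.15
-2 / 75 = -0.03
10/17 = 0.59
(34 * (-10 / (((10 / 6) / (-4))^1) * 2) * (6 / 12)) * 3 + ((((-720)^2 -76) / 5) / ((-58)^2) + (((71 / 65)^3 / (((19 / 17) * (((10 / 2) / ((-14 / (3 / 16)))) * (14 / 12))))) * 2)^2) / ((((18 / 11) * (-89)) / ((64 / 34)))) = 18988777922007239368957664 / 7794796539808184765625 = 2436.08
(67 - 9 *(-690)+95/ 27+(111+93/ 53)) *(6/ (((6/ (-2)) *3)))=-18297548/ 4293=-4262.18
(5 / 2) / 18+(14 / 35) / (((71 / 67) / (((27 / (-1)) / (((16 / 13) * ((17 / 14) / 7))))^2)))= 178374881203 / 29547360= 6036.91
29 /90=0.32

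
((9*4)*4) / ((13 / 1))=11.08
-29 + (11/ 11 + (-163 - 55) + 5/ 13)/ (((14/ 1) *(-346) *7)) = -3195125/ 110201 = -28.99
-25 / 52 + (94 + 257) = 18227 / 52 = 350.52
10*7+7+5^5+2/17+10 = 54606/17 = 3212.12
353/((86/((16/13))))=2824/559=5.05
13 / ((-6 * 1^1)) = -13 / 6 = -2.17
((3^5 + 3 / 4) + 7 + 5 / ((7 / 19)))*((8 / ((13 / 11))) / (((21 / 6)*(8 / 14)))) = 81411 / 91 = 894.63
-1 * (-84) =84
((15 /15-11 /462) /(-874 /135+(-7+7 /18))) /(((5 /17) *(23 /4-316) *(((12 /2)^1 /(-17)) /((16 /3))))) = -0.01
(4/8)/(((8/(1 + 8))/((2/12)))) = 3/32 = 0.09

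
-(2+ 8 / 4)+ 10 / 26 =-47 / 13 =-3.62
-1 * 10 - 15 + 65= 40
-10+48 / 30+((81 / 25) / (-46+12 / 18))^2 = -97044951 / 11560000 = -8.39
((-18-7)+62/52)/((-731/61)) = 37759/19006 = 1.99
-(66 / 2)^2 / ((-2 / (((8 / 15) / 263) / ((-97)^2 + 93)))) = 726 / 6247565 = 0.00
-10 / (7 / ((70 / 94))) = -50 / 47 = -1.06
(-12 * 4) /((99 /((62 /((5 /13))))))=-12896 /165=-78.16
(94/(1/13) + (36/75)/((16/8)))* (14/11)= 427784/275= 1555.58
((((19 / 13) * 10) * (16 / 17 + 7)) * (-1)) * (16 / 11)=-410400 / 2431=-168.82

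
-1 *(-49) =49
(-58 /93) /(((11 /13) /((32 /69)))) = -24128 /70587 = -0.34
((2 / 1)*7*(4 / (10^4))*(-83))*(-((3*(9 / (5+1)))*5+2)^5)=164118119669 / 40000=4102952.99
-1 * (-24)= 24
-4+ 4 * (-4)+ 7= -13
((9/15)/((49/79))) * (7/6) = 79/70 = 1.13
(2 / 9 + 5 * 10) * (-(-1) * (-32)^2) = 462848 / 9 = 51427.56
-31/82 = -0.38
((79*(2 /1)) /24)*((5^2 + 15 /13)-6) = 10349 /78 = 132.68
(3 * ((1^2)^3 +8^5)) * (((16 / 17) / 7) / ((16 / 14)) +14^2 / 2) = 163976076 / 17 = 9645651.53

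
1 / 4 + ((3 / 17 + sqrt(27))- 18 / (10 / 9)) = -5363 / 340 + 3*sqrt(3) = -10.58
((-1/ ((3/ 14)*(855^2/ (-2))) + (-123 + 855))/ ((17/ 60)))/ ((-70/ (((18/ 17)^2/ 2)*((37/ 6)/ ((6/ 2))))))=-118794488672/ 2793408975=-42.53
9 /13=0.69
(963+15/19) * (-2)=-1927.58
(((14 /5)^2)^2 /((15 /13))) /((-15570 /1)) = -249704 /72984375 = -0.00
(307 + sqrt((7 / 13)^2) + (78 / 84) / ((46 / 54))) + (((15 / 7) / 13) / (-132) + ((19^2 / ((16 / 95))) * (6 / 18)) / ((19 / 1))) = 346.23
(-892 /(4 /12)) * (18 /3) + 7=-16049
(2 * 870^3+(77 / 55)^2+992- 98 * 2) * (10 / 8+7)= 1086530608317 / 100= 10865306083.17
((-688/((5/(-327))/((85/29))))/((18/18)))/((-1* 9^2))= -1274864/783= -1628.18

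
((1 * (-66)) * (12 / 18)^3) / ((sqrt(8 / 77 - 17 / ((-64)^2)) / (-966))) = 3627008 * sqrt(2422343) / 94377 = 59813.63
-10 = -10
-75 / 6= -25 / 2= -12.50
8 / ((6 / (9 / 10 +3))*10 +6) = 52 / 139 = 0.37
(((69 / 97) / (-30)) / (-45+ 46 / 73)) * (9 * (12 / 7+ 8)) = 513774 / 10996405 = 0.05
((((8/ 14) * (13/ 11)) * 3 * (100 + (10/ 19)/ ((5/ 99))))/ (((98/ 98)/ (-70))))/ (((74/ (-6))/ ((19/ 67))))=360.07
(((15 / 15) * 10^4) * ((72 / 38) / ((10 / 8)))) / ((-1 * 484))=-31.32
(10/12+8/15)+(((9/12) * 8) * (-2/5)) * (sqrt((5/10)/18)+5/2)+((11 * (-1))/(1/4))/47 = -8417/1410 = -5.97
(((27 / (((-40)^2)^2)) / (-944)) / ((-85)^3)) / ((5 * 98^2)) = 27 / 71267396300800000000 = 0.00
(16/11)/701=0.00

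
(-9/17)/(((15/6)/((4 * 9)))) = -648/85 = -7.62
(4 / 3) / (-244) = -1 / 183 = -0.01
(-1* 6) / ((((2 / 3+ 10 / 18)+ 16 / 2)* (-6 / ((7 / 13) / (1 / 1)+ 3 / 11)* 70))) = 522 / 415415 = 0.00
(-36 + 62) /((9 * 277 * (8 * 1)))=13 /9972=0.00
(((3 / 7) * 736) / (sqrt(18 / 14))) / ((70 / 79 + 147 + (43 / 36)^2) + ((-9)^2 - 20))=75354624 * sqrt(7) / 150728641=1.32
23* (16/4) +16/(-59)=5412/59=91.73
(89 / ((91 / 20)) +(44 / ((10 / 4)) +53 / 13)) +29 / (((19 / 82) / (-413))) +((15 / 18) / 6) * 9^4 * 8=-44358.97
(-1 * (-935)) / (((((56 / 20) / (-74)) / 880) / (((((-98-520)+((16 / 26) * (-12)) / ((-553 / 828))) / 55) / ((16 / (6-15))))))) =-6792698152350 / 50323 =-134981979.46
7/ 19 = 0.37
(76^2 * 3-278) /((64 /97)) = 826925 /32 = 25841.41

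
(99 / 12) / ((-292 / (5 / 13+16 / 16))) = -297 / 7592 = -0.04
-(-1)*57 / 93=19 / 31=0.61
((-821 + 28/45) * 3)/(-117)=21.04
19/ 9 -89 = -782/ 9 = -86.89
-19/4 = -4.75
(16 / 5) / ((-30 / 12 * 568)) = -4 / 1775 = -0.00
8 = 8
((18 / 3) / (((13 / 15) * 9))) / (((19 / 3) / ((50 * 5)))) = 7500 / 247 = 30.36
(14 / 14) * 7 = 7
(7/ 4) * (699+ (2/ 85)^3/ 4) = 3004913639/ 2456500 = 1223.25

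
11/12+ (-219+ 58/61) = -158941/732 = -217.13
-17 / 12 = -1.42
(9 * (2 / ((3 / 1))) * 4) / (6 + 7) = 24 / 13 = 1.85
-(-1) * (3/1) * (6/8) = 9/4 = 2.25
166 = 166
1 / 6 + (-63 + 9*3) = -215 / 6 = -35.83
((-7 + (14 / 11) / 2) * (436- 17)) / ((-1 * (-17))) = -29330 / 187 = -156.84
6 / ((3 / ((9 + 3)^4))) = 41472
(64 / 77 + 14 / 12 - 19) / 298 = -7855 / 137676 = -0.06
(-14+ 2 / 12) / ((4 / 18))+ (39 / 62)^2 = -59442 / 961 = -61.85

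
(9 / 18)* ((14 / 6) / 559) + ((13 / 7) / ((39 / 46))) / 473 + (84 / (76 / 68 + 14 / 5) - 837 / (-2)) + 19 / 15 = 10540121419 / 23888865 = 441.21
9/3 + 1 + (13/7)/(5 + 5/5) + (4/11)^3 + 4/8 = 135775/27951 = 4.86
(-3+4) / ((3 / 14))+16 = 20.67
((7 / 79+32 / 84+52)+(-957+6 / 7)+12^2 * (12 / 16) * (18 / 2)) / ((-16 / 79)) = -56677 / 168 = -337.36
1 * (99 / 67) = 99 / 67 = 1.48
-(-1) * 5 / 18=5 / 18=0.28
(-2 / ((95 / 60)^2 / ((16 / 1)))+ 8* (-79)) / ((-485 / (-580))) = -27000160 / 35017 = -771.06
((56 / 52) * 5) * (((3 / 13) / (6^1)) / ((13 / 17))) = 595 / 2197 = 0.27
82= 82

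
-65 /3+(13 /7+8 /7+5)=-41 /3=-13.67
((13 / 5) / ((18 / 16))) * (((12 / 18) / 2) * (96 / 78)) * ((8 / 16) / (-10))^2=8 / 3375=0.00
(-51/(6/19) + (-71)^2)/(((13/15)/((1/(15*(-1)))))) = -9759/26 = -375.35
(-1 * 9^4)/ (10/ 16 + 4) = -1418.59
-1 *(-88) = 88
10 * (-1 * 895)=-8950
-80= -80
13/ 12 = 1.08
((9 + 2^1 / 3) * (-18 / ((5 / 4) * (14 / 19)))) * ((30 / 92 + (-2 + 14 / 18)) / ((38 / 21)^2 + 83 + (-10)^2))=8585682 / 9446905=0.91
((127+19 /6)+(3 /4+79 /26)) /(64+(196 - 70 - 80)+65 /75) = 104485 /86476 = 1.21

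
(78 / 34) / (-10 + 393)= 39 / 6511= 0.01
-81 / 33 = -27 / 11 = -2.45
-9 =-9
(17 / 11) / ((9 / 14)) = 238 / 99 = 2.40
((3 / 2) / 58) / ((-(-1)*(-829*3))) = -1 / 96164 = -0.00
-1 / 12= -0.08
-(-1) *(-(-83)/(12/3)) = 83/4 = 20.75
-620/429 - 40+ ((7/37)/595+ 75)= 45272704/1349205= 33.56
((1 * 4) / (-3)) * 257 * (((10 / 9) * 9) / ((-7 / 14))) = 20560 / 3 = 6853.33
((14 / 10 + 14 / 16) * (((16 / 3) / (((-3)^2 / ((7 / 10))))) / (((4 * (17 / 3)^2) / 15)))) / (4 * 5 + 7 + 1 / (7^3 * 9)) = 1966419 / 481763000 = 0.00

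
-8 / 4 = -2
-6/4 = -3/2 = -1.50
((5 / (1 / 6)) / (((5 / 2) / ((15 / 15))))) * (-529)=-6348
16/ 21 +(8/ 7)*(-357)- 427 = -834.24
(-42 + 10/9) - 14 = -494/9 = -54.89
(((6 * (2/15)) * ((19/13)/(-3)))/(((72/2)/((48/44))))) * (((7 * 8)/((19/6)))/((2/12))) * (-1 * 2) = 1792/715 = 2.51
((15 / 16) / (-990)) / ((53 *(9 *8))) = -1 / 4029696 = -0.00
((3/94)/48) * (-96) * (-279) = 837/47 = 17.81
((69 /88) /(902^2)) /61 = 69 /4367426272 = 0.00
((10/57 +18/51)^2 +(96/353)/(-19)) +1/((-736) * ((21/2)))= 226043273797/853823528208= 0.26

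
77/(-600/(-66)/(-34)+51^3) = 14399/24805687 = 0.00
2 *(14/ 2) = 14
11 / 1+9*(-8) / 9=3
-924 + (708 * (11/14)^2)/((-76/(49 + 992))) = -25736073/3724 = -6910.87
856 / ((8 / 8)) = 856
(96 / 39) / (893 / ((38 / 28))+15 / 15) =32 / 8567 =0.00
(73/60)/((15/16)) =292/225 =1.30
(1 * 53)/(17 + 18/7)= 371/137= 2.71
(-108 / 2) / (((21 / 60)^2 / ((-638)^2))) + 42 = -8792148342 / 49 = -179431598.82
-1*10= -10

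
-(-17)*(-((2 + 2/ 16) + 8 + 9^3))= -100521/ 8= -12565.12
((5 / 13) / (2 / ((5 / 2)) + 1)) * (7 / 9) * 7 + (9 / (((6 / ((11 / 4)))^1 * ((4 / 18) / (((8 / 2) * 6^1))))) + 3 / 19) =17879105 / 40014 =446.82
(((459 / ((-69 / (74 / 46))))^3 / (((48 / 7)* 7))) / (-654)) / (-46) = -20157513309 / 23752062318272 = -0.00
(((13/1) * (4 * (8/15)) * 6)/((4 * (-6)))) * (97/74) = -5044/555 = -9.09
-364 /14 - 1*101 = -127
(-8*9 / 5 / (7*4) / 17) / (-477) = 2 / 31535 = 0.00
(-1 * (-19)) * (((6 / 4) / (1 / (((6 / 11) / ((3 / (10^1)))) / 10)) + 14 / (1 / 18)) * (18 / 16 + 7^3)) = 145151925 / 88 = 1649453.69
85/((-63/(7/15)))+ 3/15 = -58/135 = -0.43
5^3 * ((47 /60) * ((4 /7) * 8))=9400 /21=447.62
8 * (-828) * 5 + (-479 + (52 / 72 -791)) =-619007 / 18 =-34389.28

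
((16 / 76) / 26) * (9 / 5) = 18 / 1235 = 0.01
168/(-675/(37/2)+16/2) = -3108/527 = -5.90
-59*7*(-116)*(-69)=-3305652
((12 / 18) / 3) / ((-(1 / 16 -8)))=32 / 1143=0.03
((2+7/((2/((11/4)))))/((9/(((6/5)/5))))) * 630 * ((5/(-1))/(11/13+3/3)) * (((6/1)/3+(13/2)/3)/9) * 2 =-70525/144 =-489.76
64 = 64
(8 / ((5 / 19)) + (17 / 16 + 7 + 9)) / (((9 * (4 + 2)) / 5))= 3797 / 864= 4.39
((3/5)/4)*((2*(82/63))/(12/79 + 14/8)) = 12956/63105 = 0.21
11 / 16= 0.69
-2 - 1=-3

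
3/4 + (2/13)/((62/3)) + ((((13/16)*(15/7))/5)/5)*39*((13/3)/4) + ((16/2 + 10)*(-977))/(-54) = 891977239/2708160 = 329.37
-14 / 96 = -7 / 48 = -0.15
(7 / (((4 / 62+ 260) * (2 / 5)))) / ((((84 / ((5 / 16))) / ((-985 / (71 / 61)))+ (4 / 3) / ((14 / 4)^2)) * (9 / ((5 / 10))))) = -15972095125 / 892030760832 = -0.02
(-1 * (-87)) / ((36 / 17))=493 / 12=41.08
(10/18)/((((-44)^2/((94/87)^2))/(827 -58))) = 8493605/32970564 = 0.26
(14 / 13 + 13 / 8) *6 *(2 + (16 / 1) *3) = 21075 / 26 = 810.58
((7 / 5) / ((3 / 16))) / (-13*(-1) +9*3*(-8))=-16 / 435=-0.04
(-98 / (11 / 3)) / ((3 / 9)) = -882 / 11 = -80.18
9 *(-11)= -99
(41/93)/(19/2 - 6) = 82/651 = 0.13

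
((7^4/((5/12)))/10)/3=4802/25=192.08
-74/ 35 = -2.11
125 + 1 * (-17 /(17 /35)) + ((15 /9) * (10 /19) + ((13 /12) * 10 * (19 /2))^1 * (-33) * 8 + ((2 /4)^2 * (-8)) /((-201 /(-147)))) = -103420756 /3819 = -27080.59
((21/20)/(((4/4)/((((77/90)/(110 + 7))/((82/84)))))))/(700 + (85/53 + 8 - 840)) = -199969/3315206700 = -0.00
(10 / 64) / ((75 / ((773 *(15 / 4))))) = 6.04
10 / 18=5 / 9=0.56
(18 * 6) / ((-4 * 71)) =-27 / 71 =-0.38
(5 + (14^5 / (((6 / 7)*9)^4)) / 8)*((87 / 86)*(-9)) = -1478490383 / 6770952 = -218.36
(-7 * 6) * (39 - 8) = -1302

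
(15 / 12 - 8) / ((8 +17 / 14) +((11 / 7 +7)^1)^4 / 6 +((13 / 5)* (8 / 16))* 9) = -108045 / 14734768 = -0.01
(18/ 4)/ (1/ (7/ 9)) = 7/ 2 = 3.50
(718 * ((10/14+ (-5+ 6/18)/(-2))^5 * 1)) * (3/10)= 385473314816/6806835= 56630.33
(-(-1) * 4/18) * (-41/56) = -41/252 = -0.16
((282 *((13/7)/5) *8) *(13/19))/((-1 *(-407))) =381264/270655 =1.41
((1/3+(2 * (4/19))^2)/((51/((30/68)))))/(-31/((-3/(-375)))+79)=-0.00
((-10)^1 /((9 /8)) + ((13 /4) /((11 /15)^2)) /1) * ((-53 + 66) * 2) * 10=-805675 /1089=-739.83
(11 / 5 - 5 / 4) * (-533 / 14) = -10127 / 280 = -36.17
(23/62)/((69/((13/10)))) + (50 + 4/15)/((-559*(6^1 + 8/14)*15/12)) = -36403/9197700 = -0.00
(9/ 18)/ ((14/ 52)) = 13/ 7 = 1.86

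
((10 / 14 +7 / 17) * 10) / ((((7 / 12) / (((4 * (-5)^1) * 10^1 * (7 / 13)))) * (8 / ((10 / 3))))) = -1340000 / 1547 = -866.19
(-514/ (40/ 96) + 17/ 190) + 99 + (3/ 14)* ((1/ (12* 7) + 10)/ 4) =-168916793/ 148960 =-1133.97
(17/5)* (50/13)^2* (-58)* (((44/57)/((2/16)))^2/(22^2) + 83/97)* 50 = -7259400350000/53260857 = -136298.98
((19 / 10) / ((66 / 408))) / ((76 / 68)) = 578 / 55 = 10.51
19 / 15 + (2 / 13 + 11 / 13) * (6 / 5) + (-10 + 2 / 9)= -329 / 45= -7.31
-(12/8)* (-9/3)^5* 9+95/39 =256069/78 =3282.94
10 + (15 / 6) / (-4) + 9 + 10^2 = 947 / 8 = 118.38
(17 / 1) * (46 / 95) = 782 / 95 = 8.23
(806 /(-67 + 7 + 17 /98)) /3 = -6076 /1353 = -4.49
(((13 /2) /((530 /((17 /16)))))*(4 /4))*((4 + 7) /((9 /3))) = 2431 /50880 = 0.05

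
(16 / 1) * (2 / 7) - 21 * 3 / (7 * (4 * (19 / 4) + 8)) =89 / 21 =4.24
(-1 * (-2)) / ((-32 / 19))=-19 / 16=-1.19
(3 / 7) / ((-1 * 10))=-3 / 70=-0.04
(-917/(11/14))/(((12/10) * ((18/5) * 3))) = -90.05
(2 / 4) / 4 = 0.12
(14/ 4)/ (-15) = -7/ 30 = -0.23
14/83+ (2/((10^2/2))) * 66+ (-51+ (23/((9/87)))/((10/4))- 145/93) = 39.18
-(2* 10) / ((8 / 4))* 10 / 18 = -50 / 9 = -5.56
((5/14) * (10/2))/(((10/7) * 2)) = 5/8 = 0.62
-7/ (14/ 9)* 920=-4140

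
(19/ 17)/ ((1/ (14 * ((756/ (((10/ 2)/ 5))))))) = 11829.18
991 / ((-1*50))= -991 / 50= -19.82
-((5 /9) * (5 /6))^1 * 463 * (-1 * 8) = 46300 /27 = 1714.81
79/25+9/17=1568/425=3.69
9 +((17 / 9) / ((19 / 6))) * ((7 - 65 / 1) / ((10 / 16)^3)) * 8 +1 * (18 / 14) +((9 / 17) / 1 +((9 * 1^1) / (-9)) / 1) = -952878128 / 847875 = -1123.84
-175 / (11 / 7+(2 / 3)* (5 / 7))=-3675 / 43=-85.47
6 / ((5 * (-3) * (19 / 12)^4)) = -41472 / 651605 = -0.06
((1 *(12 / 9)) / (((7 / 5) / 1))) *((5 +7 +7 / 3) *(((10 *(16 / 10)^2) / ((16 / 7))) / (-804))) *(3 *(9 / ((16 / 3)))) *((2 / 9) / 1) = -43 / 201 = -0.21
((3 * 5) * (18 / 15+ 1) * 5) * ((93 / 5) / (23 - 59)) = -341 / 4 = -85.25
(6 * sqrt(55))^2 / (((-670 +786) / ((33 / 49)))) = 16335 / 1421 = 11.50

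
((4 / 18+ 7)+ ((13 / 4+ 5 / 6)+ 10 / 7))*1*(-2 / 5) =-3209 / 630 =-5.09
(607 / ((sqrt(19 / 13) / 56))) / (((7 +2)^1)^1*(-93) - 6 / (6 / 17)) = -2428*sqrt(247) / 1159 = -32.92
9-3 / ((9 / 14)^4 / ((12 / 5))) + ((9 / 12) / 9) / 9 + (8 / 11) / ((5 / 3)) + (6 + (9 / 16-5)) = -19982933 / 641520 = -31.15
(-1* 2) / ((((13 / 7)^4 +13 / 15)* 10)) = -0.02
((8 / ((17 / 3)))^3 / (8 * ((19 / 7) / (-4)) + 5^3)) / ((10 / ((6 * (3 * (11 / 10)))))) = 177408 / 3807575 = 0.05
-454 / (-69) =454 / 69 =6.58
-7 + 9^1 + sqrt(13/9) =sqrt(13)/3 + 2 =3.20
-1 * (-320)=320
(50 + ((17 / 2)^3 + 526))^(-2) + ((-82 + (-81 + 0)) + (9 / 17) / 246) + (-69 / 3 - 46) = -29316482377389 / 126365320754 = -232.00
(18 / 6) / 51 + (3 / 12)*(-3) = -47 / 68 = -0.69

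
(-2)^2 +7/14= 9/2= 4.50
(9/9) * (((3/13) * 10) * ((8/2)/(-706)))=-60/4589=-0.01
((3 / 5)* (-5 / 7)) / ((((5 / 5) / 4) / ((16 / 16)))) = -12 / 7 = -1.71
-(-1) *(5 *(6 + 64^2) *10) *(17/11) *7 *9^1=219662100/11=19969281.82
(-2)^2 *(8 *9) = 288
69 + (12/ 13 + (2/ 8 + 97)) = 8693/ 52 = 167.17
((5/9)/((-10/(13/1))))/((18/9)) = -13/36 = -0.36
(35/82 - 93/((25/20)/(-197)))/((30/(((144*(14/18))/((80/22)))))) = 462728651/30750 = 15048.09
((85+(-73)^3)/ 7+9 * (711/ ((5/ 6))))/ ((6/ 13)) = -3631121/ 35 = -103746.31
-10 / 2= -5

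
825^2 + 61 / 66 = 680625.92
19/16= 1.19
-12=-12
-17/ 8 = -2.12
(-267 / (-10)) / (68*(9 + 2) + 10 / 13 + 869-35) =3471 / 205760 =0.02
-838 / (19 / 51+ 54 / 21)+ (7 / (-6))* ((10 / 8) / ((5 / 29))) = -7393337 / 25224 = -293.11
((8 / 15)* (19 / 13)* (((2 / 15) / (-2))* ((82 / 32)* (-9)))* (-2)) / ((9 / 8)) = -6232 / 2925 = -2.13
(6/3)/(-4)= -1/2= -0.50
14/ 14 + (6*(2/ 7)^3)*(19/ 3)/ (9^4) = 2250727/ 2250423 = 1.00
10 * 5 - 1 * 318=-268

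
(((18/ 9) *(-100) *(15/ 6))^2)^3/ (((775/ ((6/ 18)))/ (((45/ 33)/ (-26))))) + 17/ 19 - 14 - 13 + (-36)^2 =-29687499893040576/ 84227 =-352470109264.73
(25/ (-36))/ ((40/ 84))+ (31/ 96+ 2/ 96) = -107/ 96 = -1.11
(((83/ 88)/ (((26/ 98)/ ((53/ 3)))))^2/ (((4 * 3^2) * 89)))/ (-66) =-46462233601/ 2490754945536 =-0.02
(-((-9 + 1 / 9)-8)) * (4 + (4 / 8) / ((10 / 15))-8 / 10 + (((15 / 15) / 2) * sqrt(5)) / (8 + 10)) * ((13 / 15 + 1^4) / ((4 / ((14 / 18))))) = 1862 * sqrt(5) / 10935 + 147098 / 6075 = 24.59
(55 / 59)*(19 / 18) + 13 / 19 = 33661 / 20178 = 1.67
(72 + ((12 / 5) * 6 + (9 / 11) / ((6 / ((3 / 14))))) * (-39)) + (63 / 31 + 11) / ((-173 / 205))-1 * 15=-4304456357 / 8259020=-521.18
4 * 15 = 60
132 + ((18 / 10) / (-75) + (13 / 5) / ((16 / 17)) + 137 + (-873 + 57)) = -1088523 / 2000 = -544.26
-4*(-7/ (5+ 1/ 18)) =72/ 13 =5.54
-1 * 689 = -689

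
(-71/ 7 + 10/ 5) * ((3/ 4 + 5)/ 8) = -5.85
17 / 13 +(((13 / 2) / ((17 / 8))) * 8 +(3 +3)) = 7023 / 221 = 31.78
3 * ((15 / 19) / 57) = 0.04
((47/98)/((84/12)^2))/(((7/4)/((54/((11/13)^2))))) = 857844/2033647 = 0.42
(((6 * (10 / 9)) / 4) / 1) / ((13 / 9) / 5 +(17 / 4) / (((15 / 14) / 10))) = 75 / 1798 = 0.04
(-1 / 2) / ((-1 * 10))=1 / 20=0.05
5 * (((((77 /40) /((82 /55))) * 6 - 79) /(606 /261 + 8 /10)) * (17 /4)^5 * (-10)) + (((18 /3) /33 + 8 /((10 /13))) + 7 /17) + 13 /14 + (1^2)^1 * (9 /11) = 1582381.11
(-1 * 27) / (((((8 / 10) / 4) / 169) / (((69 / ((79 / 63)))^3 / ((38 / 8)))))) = -7496341882372980 / 9367741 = -800229413.09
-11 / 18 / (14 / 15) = -55 / 84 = -0.65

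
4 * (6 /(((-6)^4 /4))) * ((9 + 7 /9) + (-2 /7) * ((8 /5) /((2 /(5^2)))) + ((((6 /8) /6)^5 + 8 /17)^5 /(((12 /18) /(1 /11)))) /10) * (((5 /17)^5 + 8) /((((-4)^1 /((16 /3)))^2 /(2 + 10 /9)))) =11442564685535990567132586638447643817843 /858858538271375974594604821905911316480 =13.32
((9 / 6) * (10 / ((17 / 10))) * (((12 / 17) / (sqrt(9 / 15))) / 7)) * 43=25800 * sqrt(15) / 2023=49.39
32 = 32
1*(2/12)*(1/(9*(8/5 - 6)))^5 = -3125/1825900895808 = -0.00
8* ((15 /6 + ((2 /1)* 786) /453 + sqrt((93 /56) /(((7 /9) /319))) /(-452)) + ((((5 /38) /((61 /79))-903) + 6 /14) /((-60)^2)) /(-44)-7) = -397454854991 /48512494800-3* sqrt(59334) /1582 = -8.65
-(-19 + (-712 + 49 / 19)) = 13840 / 19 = 728.42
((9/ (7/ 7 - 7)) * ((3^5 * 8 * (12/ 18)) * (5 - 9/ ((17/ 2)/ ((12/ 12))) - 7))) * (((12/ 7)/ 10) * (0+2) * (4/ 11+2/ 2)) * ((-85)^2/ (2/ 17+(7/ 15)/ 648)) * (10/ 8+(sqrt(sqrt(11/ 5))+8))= 51113570227200 * 11^(1/ 4) * 5^(3/ 4)/ 1506043+2364002623008000/ 1506043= 1776346649.63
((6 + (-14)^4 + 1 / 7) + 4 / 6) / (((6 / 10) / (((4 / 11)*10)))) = 161375800 / 693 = 232865.51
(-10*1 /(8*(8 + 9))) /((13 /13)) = -5 /68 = -0.07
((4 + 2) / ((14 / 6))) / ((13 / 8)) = 144 / 91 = 1.58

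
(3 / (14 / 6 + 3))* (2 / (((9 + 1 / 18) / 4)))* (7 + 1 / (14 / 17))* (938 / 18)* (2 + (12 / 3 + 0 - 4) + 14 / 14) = 208035 / 326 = 638.14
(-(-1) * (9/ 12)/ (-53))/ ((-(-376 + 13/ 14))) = -21/ 556606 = -0.00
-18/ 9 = -2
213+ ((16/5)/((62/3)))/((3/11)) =33103/155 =213.57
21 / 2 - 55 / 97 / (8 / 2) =4019 / 388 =10.36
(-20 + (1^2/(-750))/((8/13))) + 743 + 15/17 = 73835779/102000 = 723.88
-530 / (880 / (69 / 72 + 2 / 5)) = -0.82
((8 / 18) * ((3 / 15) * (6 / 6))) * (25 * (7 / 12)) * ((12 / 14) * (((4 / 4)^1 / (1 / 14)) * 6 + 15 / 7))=670 / 7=95.71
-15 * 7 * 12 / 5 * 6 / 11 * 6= -9072 / 11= -824.73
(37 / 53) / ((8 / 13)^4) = 4.87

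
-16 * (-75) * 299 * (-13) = -4664400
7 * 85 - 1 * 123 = 472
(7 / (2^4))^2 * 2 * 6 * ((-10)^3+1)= -2294.58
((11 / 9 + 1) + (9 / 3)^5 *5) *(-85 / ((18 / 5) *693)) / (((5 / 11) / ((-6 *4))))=532100 / 243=2189.71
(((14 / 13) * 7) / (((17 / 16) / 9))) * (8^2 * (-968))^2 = 245079483665.38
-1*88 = -88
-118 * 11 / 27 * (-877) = 1138346 / 27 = 42160.96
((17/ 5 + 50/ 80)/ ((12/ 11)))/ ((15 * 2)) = 1771/ 14400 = 0.12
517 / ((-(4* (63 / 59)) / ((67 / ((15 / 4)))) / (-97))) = 198238997 / 945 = 209776.72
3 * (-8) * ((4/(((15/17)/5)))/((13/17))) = -9248/13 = -711.38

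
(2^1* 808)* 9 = 14544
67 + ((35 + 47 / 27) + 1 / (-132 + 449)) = 103.74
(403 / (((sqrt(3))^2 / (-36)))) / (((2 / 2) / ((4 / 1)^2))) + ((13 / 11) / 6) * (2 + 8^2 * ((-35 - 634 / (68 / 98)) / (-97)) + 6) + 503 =-4176403045 / 54417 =-76748.13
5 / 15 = 1 / 3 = 0.33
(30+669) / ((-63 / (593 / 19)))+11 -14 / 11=-1477166 / 4389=-336.56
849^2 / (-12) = -240267 / 4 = -60066.75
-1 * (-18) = 18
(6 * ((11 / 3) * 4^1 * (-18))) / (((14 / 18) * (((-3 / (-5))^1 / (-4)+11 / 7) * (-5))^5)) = 0.11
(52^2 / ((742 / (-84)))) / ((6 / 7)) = -18928 / 53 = -357.13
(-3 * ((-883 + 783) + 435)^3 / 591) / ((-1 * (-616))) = -37595375 / 121352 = -309.80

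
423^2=178929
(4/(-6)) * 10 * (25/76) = -125/57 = -2.19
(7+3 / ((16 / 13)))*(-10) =-94.38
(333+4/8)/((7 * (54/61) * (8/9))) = 40687/672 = 60.55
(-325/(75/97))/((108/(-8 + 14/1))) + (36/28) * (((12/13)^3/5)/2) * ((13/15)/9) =-37278523/1597050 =-23.34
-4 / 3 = -1.33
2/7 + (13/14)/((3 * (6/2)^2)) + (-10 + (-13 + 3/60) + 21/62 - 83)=-12338021/117180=-105.29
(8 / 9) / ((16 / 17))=17 / 18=0.94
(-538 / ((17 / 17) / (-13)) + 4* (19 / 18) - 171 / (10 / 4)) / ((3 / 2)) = 623684 / 135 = 4619.88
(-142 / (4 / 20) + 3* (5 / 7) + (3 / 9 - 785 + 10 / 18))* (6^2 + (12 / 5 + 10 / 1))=-22746548 / 315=-72211.26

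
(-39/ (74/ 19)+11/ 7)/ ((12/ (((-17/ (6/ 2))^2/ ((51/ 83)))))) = -6170303/ 167832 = -36.76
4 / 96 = 1 / 24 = 0.04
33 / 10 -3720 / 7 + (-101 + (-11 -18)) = -658.13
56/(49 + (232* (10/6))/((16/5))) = 336/1019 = 0.33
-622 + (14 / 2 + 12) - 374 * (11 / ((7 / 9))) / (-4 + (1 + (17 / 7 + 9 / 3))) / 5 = -5193 / 5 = -1038.60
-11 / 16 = -0.69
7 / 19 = 0.37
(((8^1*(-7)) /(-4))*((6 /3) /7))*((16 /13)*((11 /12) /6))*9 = 88 /13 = 6.77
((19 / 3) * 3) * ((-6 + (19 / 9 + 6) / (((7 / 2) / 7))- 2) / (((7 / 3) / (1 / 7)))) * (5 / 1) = 7030 / 147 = 47.82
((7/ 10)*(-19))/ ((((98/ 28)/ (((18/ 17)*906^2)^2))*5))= -4147738824643776/ 7225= -574081498220.59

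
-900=-900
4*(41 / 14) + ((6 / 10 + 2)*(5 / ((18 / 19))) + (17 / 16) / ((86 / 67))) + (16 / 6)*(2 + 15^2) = 54751933 / 86688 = 631.60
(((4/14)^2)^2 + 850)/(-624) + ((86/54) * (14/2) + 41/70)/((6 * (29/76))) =11035865741/2932773480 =3.76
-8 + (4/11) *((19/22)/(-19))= -970/121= -8.02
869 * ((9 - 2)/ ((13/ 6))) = 36498/ 13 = 2807.54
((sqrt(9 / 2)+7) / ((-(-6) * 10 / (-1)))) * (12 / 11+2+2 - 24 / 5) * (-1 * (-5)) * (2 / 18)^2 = -28 / 13365 - 2 * sqrt(2) / 4455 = -0.00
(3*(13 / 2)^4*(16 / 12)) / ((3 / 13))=371293 / 12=30941.08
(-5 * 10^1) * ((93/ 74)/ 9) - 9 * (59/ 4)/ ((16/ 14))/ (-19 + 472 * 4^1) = -2226847/ 316128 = -7.04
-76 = -76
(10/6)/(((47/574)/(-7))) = -20090/141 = -142.48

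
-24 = -24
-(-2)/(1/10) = 20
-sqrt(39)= -6.24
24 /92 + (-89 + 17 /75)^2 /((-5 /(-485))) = 98897952434 /129375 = 764428.62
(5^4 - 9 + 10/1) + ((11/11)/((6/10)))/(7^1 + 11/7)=22543/36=626.19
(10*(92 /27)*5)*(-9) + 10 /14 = -32185 /21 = -1532.62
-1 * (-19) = 19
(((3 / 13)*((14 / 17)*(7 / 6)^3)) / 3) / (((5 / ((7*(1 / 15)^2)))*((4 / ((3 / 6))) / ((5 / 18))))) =16807 / 773323200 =0.00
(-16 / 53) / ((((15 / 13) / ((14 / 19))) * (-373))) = 2912 / 5634165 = 0.00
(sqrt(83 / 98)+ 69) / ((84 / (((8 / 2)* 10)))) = 5* sqrt(166) / 147+ 230 / 7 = 33.30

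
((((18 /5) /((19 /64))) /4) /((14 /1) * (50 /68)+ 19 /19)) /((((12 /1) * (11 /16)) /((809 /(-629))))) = -1618 /38665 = -0.04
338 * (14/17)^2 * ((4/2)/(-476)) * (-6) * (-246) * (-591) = 840178.98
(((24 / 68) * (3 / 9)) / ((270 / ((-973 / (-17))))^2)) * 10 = 0.05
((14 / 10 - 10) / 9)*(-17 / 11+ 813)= -383818 / 495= -775.39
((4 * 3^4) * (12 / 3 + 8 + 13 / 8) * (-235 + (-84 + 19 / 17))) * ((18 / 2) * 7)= -1502925354 / 17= -88407373.76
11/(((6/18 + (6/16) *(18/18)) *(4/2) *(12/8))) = 88/17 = 5.18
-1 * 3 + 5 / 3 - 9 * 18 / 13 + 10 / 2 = -343 / 39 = -8.79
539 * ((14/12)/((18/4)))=3773/27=139.74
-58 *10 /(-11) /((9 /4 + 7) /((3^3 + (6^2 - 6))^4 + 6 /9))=73469771600 /1221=60171803.11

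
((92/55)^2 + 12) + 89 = 313989/3025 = 103.80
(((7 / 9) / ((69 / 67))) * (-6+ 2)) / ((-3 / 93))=58156 / 621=93.65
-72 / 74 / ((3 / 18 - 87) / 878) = 189648 / 19277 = 9.84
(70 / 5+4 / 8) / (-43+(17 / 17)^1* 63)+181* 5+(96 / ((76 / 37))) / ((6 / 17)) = 788991 / 760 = 1038.15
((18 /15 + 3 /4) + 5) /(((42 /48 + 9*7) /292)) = 31.77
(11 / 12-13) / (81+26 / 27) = -1305 / 8852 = -0.15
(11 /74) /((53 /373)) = 4103 /3922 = 1.05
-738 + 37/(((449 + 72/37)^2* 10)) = -2054512429847/2783892250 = -738.00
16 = 16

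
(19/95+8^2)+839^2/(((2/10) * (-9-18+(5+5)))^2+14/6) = 264304857/5210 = 50730.30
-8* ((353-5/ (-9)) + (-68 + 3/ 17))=-349736/ 153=-2285.86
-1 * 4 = -4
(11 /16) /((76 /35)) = 385 /1216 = 0.32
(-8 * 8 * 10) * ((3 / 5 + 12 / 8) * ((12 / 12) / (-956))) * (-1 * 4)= -1344 / 239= -5.62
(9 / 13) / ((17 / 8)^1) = 72 / 221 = 0.33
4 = 4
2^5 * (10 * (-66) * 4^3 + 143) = -1347104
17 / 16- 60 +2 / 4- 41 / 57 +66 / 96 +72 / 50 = -325067 / 5700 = -57.03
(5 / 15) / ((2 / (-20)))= -3.33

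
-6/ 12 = -1/ 2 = -0.50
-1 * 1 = -1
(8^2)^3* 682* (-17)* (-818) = 2486145384448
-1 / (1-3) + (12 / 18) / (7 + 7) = 23 / 42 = 0.55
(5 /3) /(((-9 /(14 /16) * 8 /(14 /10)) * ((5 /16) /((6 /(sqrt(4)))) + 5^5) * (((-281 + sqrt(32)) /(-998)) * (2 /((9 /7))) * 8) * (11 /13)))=-12759929 /4167590115040-45409 * sqrt(2) /1041897528760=-0.00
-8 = -8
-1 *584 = -584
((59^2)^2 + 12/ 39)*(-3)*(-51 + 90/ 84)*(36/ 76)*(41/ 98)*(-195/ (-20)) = 52239549282309/ 14896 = 3506951482.43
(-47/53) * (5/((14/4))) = -470/371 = -1.27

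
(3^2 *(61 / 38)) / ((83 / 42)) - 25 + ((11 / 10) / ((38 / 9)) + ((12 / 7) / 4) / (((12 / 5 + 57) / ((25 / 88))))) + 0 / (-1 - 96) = -8379786313 / 480858840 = -17.43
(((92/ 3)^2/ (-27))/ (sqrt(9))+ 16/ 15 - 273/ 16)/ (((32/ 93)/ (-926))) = 23108286941/ 311040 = 74293.62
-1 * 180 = -180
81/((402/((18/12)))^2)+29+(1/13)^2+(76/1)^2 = 70462661593/12138256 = 5805.01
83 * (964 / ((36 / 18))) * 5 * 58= 11601740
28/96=7/24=0.29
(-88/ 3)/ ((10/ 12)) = -176/ 5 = -35.20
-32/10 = -16/5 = -3.20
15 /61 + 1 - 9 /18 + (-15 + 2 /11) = -18885 /1342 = -14.07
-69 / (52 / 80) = -106.15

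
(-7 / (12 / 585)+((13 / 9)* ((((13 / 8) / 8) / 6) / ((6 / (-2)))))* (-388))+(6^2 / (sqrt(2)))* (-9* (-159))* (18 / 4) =-868127 / 2592+115911* sqrt(2) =163587.98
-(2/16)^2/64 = -1/4096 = -0.00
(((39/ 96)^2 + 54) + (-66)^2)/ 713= 6.19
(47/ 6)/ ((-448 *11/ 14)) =-47/ 2112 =-0.02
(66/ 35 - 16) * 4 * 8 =-15808/ 35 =-451.66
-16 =-16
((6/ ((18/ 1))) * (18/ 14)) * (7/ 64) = 3/ 64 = 0.05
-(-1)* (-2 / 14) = -1 / 7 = -0.14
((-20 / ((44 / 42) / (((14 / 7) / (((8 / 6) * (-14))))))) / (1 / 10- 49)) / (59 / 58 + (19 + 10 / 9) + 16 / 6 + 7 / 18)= -0.00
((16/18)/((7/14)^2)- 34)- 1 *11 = -373/9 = -41.44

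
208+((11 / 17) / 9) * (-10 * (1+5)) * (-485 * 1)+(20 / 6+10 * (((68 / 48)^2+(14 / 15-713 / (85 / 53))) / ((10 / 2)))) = 8691733 / 6120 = 1420.22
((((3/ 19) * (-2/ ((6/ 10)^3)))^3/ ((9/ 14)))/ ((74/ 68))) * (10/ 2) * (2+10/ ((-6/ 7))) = 1078437500000/ 4995210789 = 215.89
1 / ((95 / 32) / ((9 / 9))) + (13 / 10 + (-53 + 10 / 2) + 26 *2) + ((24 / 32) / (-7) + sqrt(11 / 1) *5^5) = 14709 / 2660 + 3125 *sqrt(11) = 10369.98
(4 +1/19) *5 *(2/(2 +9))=70/19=3.68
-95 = -95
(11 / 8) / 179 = 11 / 1432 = 0.01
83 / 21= 3.95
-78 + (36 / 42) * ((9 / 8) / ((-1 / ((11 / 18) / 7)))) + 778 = 274367 / 392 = 699.92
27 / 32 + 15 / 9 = 241 / 96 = 2.51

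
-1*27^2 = -729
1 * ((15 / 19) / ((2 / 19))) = 15 / 2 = 7.50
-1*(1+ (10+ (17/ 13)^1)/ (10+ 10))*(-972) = 98901/ 65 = 1521.55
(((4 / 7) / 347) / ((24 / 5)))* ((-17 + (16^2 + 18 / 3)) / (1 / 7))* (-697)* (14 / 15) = -382.76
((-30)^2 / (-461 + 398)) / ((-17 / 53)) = 5300 / 119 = 44.54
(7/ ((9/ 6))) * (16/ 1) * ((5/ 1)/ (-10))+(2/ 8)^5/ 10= -1146877/ 30720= -37.33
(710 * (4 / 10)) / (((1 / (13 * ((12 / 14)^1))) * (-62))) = -51.04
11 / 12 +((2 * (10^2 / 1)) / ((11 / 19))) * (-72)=-3283079 / 132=-24871.81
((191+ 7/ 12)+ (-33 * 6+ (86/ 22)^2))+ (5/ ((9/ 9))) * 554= 4034911/ 1452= 2778.86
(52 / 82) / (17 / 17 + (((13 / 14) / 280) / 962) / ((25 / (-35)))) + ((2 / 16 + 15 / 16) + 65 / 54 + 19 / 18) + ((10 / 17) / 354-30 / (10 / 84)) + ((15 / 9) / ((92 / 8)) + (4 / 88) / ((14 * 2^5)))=-12928159834379627807 / 52151252090458752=-247.90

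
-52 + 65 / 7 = -299 / 7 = -42.71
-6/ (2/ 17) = -51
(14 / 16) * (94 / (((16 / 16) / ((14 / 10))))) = 115.15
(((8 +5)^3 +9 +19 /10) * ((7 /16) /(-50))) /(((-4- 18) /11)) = 154553 /16000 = 9.66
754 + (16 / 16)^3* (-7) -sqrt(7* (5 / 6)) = 747 -sqrt(210) / 6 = 744.58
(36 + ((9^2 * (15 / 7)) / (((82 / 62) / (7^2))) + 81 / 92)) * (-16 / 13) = -97581492 / 12259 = -7959.99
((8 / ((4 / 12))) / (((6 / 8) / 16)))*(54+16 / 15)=28194.13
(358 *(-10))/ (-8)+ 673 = 2241/ 2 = 1120.50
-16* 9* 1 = -144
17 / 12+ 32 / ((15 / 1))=71 / 20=3.55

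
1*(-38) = -38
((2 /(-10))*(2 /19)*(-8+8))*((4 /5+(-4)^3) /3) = 0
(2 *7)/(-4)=-7/2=-3.50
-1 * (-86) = 86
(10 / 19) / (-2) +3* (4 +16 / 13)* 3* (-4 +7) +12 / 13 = 35047 / 247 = 141.89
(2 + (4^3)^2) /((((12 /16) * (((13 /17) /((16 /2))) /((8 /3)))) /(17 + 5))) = 130786304 /39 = 3353494.97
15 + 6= 21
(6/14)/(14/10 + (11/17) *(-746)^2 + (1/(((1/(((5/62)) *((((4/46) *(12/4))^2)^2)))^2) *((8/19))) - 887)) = 19190498498035455/16084778059491392861848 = 0.00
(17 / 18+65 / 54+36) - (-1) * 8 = 1246 / 27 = 46.15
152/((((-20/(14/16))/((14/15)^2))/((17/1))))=-98.48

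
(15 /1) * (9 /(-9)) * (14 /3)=-70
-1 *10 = -10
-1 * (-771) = 771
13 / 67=0.19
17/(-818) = -17/818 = -0.02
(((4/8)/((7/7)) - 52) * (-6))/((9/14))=1442/3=480.67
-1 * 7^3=-343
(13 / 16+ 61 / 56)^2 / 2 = 45369 / 25088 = 1.81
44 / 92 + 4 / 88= 265 / 506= 0.52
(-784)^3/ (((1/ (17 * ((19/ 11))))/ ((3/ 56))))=-8338423296/ 11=-758038481.45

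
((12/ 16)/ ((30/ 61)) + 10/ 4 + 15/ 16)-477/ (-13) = 43321/ 1040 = 41.65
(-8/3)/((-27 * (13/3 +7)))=4/459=0.01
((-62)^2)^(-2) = 1 / 14776336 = 0.00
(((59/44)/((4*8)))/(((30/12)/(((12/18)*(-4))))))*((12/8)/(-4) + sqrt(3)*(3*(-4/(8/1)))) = 59/3520 + 59*sqrt(3)/880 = 0.13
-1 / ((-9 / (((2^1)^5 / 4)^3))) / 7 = 512 / 63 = 8.13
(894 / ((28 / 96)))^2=460359936 / 49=9395100.73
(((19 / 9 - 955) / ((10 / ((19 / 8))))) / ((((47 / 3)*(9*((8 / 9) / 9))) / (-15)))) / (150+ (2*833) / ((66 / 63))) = 14003 / 99969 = 0.14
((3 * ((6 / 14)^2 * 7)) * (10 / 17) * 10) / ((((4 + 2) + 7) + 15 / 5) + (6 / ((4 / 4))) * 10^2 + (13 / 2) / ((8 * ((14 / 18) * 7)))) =302400 / 8212037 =0.04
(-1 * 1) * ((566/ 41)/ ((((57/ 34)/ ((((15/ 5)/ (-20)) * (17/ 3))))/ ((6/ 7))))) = 163574/ 27265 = 6.00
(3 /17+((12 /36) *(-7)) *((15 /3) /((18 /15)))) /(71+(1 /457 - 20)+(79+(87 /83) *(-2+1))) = -110796451 /1496754324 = -0.07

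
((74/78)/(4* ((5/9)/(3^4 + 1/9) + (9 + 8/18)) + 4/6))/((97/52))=8103/612943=0.01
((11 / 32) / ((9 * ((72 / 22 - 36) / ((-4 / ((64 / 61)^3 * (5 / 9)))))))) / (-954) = -27464701 / 3601229414400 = -0.00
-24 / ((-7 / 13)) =312 / 7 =44.57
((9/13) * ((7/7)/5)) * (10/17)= 18/221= 0.08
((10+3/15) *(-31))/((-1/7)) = 11067/5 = 2213.40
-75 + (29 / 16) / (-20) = -24029 / 320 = -75.09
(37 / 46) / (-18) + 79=65375 / 828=78.96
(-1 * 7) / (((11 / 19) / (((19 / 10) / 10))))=-2527 / 1100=-2.30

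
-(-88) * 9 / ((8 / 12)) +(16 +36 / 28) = 8437 / 7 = 1205.29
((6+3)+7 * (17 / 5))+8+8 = 244 / 5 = 48.80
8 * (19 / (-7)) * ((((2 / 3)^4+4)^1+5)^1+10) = -236360 / 567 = -416.86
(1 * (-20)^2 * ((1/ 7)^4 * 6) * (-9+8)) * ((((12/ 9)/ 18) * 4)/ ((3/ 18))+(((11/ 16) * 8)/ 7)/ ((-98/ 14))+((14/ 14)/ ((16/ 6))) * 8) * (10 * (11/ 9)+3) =-225502000/ 3176523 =-70.99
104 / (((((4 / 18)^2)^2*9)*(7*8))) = 9477 / 112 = 84.62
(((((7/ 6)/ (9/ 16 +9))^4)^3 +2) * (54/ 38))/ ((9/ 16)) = 5.05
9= 9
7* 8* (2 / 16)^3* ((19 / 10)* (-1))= -133 / 640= -0.21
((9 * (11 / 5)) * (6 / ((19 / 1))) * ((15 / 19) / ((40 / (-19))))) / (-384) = 297 / 48640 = 0.01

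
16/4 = 4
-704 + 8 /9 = -6328 /9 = -703.11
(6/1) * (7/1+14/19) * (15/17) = 13230/323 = 40.96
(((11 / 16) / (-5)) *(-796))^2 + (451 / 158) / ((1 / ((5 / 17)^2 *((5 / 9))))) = 984609314359 / 82191600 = 11979.44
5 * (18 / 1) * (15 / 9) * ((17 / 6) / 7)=425 / 7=60.71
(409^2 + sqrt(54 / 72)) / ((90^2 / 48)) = 2 * sqrt(3) / 675 + 669124 / 675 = 991.30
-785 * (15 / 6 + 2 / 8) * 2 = -8635 / 2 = -4317.50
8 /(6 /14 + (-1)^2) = 28 /5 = 5.60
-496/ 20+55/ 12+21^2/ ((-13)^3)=-2691421/ 131820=-20.42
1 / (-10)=-1 / 10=-0.10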